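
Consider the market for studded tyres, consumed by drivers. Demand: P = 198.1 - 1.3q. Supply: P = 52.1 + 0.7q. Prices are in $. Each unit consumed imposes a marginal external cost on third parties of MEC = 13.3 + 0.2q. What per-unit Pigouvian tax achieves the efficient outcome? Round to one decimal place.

tax = $25.4 per unit

Social marginal benefit = demand − MEC = 184.8 - 1.5q.
Set SMB = MC: 184.8 - 1.5q = 52.1 + 0.7q → q* = 60.3182.
The Pigouvian tax equals MEC at q*: 13.3 + 0.2×60.3182 = 25.3636.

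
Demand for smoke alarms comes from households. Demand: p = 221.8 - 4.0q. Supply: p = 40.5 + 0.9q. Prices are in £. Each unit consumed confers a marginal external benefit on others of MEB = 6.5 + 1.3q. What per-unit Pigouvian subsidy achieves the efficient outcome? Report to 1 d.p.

subsidy = £74.3 per unit

Social marginal benefit = demand + MEB = 228.3 - 2.7q.
Set SMB = MC: 228.3 - 2.7q = 40.5 + 0.9q → q* = 52.1667.
The Pigouvian subsidy equals MEB at q*: 6.5 + 1.3×52.1667 = 74.3167.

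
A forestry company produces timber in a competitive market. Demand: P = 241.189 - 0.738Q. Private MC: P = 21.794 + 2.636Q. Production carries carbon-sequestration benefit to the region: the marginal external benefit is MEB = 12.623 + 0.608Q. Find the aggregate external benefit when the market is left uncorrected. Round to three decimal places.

2106.209

Market equilibrium (private): 21.794 + 2.636Q = 241.189 - 0.738Q → Q_m = 65.0252.
Total external benefit = ∫₀^{Q_m} (12.623 + 0.608Q) dQ = 12.623×65.0252 + ½×0.608×65.0252² = 2106.2092.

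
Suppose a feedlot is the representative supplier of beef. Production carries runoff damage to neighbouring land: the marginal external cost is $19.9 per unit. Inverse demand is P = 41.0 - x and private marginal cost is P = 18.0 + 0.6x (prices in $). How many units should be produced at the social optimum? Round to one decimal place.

x* = 1.9

Social marginal cost = private MC + MEC = 37.9 + 0.6x.
Set SMC = demand: 37.9 + 0.6x = 41.0 - x → x* = 1.9375.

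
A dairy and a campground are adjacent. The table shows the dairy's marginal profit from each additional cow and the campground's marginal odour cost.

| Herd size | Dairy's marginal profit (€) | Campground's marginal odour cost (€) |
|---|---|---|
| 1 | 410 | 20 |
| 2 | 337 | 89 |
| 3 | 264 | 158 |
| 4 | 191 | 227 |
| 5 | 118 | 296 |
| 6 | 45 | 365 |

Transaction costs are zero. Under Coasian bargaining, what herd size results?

Bargaining reaches the level where marginal profit last exceeds marginal odour cost.
That holds through level 3 (264 ≥ 158) but not at 4 (191 < 227).

3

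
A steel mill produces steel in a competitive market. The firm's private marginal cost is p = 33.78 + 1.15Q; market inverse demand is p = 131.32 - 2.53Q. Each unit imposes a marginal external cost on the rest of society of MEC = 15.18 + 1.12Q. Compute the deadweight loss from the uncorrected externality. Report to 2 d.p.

DWL = 209.68

Market equilibrium (private): 33.78 + 1.15Q = 131.32 - 2.53Q → Q_m = 26.5054.
Social marginal cost = private MC + MEC = 48.96 + 2.27Q.
Set SMC = demand: 48.96 + 2.27Q = 131.32 - 2.53Q → Q* = 17.1583.
The loss is the area between SMC and demand from Q* to Q_m; with linear curves that's a triangle of height MEC(Q_m).
DWL = ½ × 9.3471 × 44.8661 = 209.6840.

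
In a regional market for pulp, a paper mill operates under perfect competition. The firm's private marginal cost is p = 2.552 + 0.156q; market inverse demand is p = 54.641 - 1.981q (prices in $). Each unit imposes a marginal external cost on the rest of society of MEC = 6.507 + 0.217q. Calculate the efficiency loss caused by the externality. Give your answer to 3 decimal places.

DWL = $29.557

Market equilibrium (private): 2.552 + 0.156q = 54.641 - 1.981q → q_m = 24.3748.
Social marginal cost = private MC + MEC = 9.059 + 0.373q.
Set SMC = demand: 9.059 + 0.373q = 54.641 - 1.981q → q* = 19.3636.
The loss is the area between SMC and demand from q* to q_m; with linear curves that's a triangle of height MEC(q_m).
DWL = ½ × 5.0112 × 11.7963 = 29.5568.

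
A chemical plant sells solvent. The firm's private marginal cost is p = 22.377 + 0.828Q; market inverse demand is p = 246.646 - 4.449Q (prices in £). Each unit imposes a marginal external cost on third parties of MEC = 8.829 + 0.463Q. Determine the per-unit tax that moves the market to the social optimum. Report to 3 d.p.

Social marginal cost = private MC + MEC = 31.206 + 1.291Q.
Set SMC = demand: 31.206 + 1.291Q = 246.646 - 4.449Q → Q* = 37.5331.
The Pigouvian tax equals MEC at Q*: 8.829 + 0.463×37.5331 = 26.2068.

tax = £26.207 per unit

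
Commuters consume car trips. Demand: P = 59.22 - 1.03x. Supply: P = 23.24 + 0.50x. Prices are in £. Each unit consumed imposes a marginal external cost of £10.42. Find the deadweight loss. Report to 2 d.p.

Market equilibrium (private): 23.24 + 0.50x = 59.22 - 1.03x → x_m = 23.5163.
Social marginal benefit = demand − MEC = 48.80 - 1.03x.
Set SMB = MC: 48.80 - 1.03x = 23.24 + 0.50x → x* = 16.7059.
The loss is the area between SMB and MC from x* to x_m; with linear curves that's a triangle of height MEC(x_m).
DWL = ½ × 6.8104 × 10.4200 = 35.4822.

DWL = £35.48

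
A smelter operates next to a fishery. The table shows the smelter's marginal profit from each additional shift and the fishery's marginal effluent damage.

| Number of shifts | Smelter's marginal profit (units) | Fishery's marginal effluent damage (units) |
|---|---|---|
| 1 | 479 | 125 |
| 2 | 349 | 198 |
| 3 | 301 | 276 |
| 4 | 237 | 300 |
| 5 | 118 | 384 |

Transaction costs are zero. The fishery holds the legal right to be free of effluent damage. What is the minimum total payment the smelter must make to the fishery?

Efficient level: marginal profit ≥ marginal effluent damage through level 3, so k* = 3.
With the fishery holding the right, the smelter must at least compensate total damage at k*: 125 + 198 + 276 = 599.

599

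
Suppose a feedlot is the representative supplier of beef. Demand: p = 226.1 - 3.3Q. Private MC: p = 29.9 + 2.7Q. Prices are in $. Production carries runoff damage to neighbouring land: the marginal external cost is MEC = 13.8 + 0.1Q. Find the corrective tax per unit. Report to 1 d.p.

tax = $16.8 per unit

Social marginal cost = private MC + MEC = 43.7 + 2.8Q.
Set SMC = demand: 43.7 + 2.8Q = 226.1 - 3.3Q → Q* = 29.9016.
The Pigouvian tax equals MEC at Q*: 13.8 + 0.1×29.9016 = 16.7902.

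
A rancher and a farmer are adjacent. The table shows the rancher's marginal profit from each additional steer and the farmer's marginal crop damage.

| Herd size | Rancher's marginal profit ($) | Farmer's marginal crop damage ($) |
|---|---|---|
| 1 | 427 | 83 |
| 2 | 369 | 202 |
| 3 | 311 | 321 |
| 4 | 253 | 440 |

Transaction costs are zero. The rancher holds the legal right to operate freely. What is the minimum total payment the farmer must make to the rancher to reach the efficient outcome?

$564

Left alone the rancher would choose level 4 (marginal profit stays positive).
Efficient level: k* = 2 (marginal profit ≥ marginal crop damage through 2).
The farmer must at least cover the rancher's forgone profit from cutting 4→2: 311 + 253 = 564.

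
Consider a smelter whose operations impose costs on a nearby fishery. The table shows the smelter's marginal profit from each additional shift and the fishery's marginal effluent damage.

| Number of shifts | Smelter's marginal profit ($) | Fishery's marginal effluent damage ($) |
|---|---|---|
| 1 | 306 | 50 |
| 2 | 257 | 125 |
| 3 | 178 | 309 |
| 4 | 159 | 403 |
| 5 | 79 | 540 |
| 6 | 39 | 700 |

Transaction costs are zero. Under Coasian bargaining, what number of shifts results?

2

Bargaining reaches the level where marginal profit last exceeds marginal effluent damage.
That holds through level 2 (257 ≥ 125) but not at 3 (178 < 309).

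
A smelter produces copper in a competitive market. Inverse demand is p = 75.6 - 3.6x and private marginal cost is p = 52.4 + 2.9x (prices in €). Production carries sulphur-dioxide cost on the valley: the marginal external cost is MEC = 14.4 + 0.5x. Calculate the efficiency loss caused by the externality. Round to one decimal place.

Market equilibrium (private): 52.4 + 2.9x = 75.6 - 3.6x → x_m = 3.5692.
Social marginal cost = private MC + MEC = 66.8 + 3.4x.
Set SMC = demand: 66.8 + 3.4x = 75.6 - 3.6x → x* = 1.2571.
The welfare-loss triangle has base |x_m − x*| and height MEC(x_m) (the vertical gap between SMC and demand is zero at x* and MEC at x_m).
DWL = ½ × 2.3121 × 16.1846 = 18.7102.

DWL = €18.7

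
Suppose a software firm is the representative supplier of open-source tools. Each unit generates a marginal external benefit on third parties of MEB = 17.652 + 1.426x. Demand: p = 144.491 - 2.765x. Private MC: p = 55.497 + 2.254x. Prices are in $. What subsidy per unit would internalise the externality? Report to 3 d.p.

Social marginal cost = private MC − MEB = 37.845 + 0.828x.
Set SMC = demand: 37.845 + 0.828x = 144.491 - 2.765x → x* = 29.6816.
The Pigouvian subsidy equals MEB at x*: 17.652 + 1.426×29.6816 = 59.9780.

subsidy = $59.978 per unit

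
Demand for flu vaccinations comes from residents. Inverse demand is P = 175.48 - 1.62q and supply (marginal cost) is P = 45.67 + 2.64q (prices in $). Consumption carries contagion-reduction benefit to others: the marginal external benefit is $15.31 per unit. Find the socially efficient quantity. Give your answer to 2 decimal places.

Social marginal benefit = demand + MEB = 190.79 - 1.62q.
Set SMB = MC: 190.79 - 1.62q = 45.67 + 2.64q → q* = 34.0657.

q* = 34.07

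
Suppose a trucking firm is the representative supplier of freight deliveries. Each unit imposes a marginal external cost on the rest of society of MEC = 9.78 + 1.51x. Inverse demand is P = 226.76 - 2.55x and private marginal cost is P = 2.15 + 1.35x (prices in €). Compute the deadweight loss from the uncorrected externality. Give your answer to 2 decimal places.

Market equilibrium (private): 2.15 + 1.35x = 226.76 - 2.55x → x_m = 57.5923.
Social marginal cost = private MC + MEC = 11.93 + 2.86x.
Set SMC = demand: 11.93 + 2.86x = 226.76 - 2.55x → x* = 39.7098.
Height of the DWL triangle at x_m is SMC(x_m) − demand(x_m) = MEC(x_m) = 96.7444.
DWL = ½ × 17.8825 × 96.7444 = 865.0159.

DWL = €865.02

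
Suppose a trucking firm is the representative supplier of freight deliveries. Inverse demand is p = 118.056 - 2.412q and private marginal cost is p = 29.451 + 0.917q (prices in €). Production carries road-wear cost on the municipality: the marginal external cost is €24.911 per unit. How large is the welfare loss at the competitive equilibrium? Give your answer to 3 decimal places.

DWL = €93.205

Market equilibrium (private): 29.451 + 0.917q = 118.056 - 2.412q → q_m = 26.6161.
Social marginal cost = private MC + MEC = 54.362 + 0.917q.
Set SMC = demand: 54.362 + 0.917q = 118.056 - 2.412q → q* = 19.1331.
The welfare-loss triangle has base |q_m − q*| and height MEC(q_m) (the vertical gap between SMC and demand is zero at q* and MEC at q_m).
DWL = ½ × 7.4830 × 24.9110 = 93.2045.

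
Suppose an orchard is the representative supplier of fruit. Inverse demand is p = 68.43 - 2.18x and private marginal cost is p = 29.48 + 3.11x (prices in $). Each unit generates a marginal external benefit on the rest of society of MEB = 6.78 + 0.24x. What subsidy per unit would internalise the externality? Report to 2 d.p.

subsidy = $8.95 per unit

Social marginal cost = private MC − MEB = 22.70 + 2.87x.
Set SMC = demand: 22.70 + 2.87x = 68.43 - 2.18x → x* = 9.0554.
The Pigouvian subsidy equals MEB at x*: 6.78 + 0.24×9.0554 = 8.9533.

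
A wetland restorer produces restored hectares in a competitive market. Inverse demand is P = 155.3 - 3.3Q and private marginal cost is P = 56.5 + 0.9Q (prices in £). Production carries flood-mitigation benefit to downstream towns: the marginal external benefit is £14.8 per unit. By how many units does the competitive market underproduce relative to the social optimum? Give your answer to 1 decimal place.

3.5 units

Market equilibrium (private): 56.5 + 0.9Q = 155.3 - 3.3Q → Q_m = 23.5238.
Social marginal cost = private MC − MEB = 41.7 + 0.9Q.
Set SMC = demand: 41.7 + 0.9Q = 155.3 - 3.3Q → Q* = 27.0476.
Gap = |23.5238 − 27.0476| = 3.5238.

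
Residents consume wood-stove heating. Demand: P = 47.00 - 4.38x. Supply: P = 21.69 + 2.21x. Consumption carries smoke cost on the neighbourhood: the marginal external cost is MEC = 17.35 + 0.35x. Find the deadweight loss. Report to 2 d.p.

DWL = 25.18

Market equilibrium (private): 21.69 + 2.21x = 47.00 - 4.38x → x_m = 3.8407.
Social marginal benefit = demand − MEC = 29.65 - 4.73x.
Set SMB = MC: 29.65 - 4.73x = 21.69 + 2.21x → x* = 1.1470.
Height of the DWL triangle at x_m is MC(x_m) − SMB(x_m) = MEC(x_m) = 18.6942.
DWL = ½ × 2.6937 × 18.6942 = 25.1783.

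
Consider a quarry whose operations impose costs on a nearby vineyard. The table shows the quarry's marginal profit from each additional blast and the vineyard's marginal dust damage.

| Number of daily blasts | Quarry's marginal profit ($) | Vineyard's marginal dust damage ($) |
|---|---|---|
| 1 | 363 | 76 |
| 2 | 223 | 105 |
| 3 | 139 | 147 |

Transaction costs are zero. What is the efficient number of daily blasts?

2

Bargaining reaches the level where marginal profit last exceeds marginal dust damage.
That holds through level 2 (223 ≥ 105) but not at 3 (139 < 147).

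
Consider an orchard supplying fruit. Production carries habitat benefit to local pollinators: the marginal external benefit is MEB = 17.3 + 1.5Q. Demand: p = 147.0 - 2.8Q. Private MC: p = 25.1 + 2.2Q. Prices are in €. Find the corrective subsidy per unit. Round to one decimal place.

subsidy = €77.0 per unit

Social marginal cost = private MC − MEB = 7.8 + 0.7Q.
Set SMC = demand: 7.8 + 0.7Q = 147.0 - 2.8Q → Q* = 39.7714.
The Pigouvian subsidy equals MEB at Q*: 17.3 + 1.5×39.7714 = 76.9571.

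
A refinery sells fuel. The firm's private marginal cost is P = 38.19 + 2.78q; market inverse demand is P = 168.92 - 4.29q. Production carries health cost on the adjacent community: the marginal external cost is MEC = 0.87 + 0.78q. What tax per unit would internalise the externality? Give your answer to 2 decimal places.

Social marginal cost = private MC + MEC = 39.06 + 3.56q.
Set SMC = demand: 39.06 + 3.56q = 168.92 - 4.29q → q* = 16.5427.
The Pigouvian tax equals MEC at q*: 0.87 + 0.78×16.5427 = 13.7733.

tax = 13.77 per unit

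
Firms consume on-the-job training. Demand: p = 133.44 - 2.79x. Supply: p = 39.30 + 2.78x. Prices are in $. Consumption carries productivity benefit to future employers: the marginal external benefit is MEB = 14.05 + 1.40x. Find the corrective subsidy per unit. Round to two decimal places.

Social marginal benefit = demand + MEB = 147.49 - 1.39x.
Set SMB = MC: 147.49 - 1.39x = 39.30 + 2.78x → x* = 25.9448.
The Pigouvian subsidy equals MEB at x*: 14.05 + 1.40×25.9448 = 50.3727.

subsidy = $50.37 per unit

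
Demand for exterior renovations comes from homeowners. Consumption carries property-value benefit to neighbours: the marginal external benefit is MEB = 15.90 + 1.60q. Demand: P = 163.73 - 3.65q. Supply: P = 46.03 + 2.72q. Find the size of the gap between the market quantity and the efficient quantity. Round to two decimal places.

9.53 units

Market equilibrium (private): 46.03 + 2.72q = 163.73 - 3.65q → q_m = 18.4772.
Social marginal benefit = demand + MEB = 179.63 - 2.05q.
Set SMB = MC: 179.63 - 2.05q = 46.03 + 2.72q → q* = 28.0084.
Gap = |18.4772 − 28.0084| = 9.5312.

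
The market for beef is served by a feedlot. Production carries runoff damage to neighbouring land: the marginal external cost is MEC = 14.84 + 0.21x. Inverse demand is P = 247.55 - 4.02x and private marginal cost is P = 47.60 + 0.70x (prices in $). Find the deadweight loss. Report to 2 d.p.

DWL = $57.14

Market equilibrium (private): 47.60 + 0.70x = 247.55 - 4.02x → x_m = 42.3623.
Social marginal cost = private MC + MEC = 62.44 + 0.91x.
Set SMC = demand: 62.44 + 0.91x = 247.55 - 4.02x → x* = 37.5477.
Height of the DWL triangle at x_m is SMC(x_m) − demand(x_m) = MEC(x_m) = 23.7361.
DWL = ½ × 4.8146 × 23.7361 = 57.1399.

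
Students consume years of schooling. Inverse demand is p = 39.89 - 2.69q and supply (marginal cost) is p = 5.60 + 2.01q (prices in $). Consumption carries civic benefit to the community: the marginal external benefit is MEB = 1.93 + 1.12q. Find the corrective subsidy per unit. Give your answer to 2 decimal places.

subsidy = $13.26 per unit

Social marginal benefit = demand + MEB = 41.82 - 1.57q.
Set SMB = MC: 41.82 - 1.57q = 5.60 + 2.01q → q* = 10.1173.
The Pigouvian subsidy equals MEB at q*: 1.93 + 1.12×10.1173 = 13.2614.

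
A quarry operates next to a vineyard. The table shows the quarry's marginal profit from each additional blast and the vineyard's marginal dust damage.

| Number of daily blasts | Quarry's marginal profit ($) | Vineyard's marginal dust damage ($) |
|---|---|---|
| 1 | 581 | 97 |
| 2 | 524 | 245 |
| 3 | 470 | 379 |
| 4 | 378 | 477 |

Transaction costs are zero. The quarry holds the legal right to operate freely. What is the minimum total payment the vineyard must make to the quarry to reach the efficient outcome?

Left alone the quarry would choose level 4 (marginal profit stays positive).
Efficient level: k* = 3 (marginal profit ≥ marginal dust damage through 3).
The vineyard must at least cover the quarry's forgone profit from cutting 4→3: 378 = 378.

$378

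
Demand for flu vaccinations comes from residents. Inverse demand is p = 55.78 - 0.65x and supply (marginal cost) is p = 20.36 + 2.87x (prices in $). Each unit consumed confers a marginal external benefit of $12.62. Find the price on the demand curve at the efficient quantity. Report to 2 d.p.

Social marginal benefit = demand + MEB = 68.40 - 0.65x.
Set SMB = MC: 68.40 - 0.65x = 20.36 + 2.87x → x* = 13.6477.
Consumer price on the demand curve at x*: 55.78 − 0.65×13.6477 = 46.9090.

P = $46.91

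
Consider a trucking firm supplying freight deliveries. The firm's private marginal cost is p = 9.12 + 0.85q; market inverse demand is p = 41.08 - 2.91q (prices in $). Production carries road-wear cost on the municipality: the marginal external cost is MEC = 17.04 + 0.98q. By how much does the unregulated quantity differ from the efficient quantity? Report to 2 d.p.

5.35 units

Market equilibrium (private): 9.12 + 0.85q = 41.08 - 2.91q → q_m = 8.5000.
Social marginal cost = private MC + MEC = 26.16 + 1.83q.
Set SMC = demand: 26.16 + 1.83q = 41.08 - 2.91q → q* = 3.1477.
Gap = |8.5000 − 3.1477| = 5.3523.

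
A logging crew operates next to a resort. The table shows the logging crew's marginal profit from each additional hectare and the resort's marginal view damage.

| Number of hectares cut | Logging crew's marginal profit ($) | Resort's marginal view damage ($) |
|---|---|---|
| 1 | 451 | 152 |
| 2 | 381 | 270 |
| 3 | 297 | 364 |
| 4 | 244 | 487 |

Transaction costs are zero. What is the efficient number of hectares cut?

Bargaining reaches the level where marginal profit last exceeds marginal view damage.
That holds through level 2 (381 ≥ 270) but not at 3 (297 < 364).

2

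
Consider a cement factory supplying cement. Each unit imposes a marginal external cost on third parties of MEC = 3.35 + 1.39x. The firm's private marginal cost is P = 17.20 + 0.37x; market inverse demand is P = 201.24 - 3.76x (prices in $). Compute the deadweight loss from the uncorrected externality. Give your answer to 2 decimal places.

Market equilibrium (private): 17.20 + 0.37x = 201.24 - 3.76x → x_m = 44.5617.
Social marginal cost = private MC + MEC = 20.55 + 1.76x.
Set SMC = demand: 20.55 + 1.76x = 201.24 - 3.76x → x* = 32.7337.
The welfare-loss triangle has base |x_m − x*| and height MEC(x_m) (the vertical gap between SMC and demand is zero at x* and MEC at x_m).
DWL = ½ × 11.8280 × 65.2908 = 386.1298.

DWL = $386.13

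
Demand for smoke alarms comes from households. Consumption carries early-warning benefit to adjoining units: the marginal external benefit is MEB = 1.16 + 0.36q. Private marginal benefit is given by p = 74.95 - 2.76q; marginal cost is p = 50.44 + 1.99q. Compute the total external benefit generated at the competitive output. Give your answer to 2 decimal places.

10.78

Market equilibrium (private): 50.44 + 1.99q = 74.95 - 2.76q → q_m = 5.1600.
Total external benefit = ∫₀^{q_m} (1.16 + 0.36q) dq = 1.16×5.1600 + ½×0.36×5.1600² = 10.7782.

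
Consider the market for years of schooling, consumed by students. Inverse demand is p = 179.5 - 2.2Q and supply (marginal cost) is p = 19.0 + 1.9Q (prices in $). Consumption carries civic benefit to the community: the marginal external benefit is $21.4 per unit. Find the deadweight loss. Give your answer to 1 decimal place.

Market equilibrium (private): 19.0 + 1.9Q = 179.5 - 2.2Q → Q_m = 39.1463.
Social marginal benefit = demand + MEB = 200.9 - 2.2Q.
Set SMB = MC: 200.9 - 2.2Q = 19.0 + 1.9Q → Q* = 44.3659.
The loss is the area between SMB and MC from Q* to Q_m; with linear curves that's a triangle of height MEB(Q_m).
DWL = ½ × 5.2196 × 21.4000 = 55.8497.

DWL = $55.8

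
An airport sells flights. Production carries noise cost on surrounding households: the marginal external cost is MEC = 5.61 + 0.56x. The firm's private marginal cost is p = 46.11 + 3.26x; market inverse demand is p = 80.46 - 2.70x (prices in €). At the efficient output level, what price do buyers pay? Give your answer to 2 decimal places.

Social marginal cost = private MC + MEC = 51.72 + 3.82x.
Set SMC = demand: 51.72 + 3.82x = 80.46 - 2.70x → x* = 4.4080.
Consumer price on the demand curve at x*: 80.46 − 2.70×4.4080 = 68.5584.

P = €68.56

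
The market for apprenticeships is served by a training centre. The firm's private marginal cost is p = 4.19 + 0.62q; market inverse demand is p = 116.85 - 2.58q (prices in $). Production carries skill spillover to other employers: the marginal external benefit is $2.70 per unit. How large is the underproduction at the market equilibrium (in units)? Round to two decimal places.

0.84 units

Market equilibrium (private): 4.19 + 0.62q = 116.85 - 2.58q → q_m = 35.2063.
Social marginal cost = private MC − MEB = 1.49 + 0.62q.
Set SMC = demand: 1.49 + 0.62q = 116.85 - 2.58q → q* = 36.0500.
Gap = |35.2063 − 36.0500| = 0.8437.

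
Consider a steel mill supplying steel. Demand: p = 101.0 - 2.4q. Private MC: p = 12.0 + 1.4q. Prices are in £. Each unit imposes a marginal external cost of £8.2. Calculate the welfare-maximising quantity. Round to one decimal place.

q* = 21.3

Social marginal cost = private MC + MEC = 20.2 + 1.4q.
Set SMC = demand: 20.2 + 1.4q = 101.0 - 2.4q → q* = 21.2632.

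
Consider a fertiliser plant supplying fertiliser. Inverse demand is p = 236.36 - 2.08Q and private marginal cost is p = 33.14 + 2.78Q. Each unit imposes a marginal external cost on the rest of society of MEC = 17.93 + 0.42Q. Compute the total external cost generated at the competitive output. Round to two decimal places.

1116.92

Market equilibrium (private): 33.14 + 2.78Q = 236.36 - 2.08Q → Q_m = 41.8148.
Total external cost = ∫₀^{Q_m} (17.93 + 0.42Q) dQ = 17.93×41.8148 + ½×0.42×41.8148² = 1116.9196.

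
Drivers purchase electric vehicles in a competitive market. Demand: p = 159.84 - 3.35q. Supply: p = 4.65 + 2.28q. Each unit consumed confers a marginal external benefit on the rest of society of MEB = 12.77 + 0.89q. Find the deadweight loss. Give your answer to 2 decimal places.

DWL = 146.78

Market equilibrium (private): 4.65 + 2.28q = 159.84 - 3.35q → q_m = 27.5648.
Social marginal benefit = demand + MEB = 172.61 - 2.46q.
Set SMB = MC: 172.61 - 2.46q = 4.65 + 2.28q → q* = 35.4346.
Between q* and q_m the wedge SMB − MC runs linearly from 0 to MEB(q_m), so the loss is a triangle.
DWL = ½ × 7.8698 × 37.3027 = 146.7824.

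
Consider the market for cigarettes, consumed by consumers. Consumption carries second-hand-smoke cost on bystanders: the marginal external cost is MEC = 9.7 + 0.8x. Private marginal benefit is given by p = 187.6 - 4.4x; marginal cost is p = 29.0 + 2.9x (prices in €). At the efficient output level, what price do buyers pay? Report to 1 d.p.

P = €106.7

Social marginal benefit = demand − MEC = 177.9 - 5.2x.
Set SMB = MC: 177.9 - 5.2x = 29.0 + 2.9x → x* = 18.3827.
Consumer price on the demand curve at x*: 187.6 − 4.4×18.3827 = 106.7161.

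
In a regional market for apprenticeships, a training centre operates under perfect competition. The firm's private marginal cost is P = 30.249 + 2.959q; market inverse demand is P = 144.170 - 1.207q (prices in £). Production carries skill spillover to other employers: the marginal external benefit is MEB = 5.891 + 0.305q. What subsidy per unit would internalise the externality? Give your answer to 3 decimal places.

Social marginal cost = private MC − MEB = 24.358 + 2.654q.
Set SMC = demand: 24.358 + 2.654q = 144.170 - 1.207q → q* = 31.0313.
The Pigouvian subsidy equals MEB at q*: 5.891 + 0.305×31.0313 = 15.3555.

subsidy = £15.356 per unit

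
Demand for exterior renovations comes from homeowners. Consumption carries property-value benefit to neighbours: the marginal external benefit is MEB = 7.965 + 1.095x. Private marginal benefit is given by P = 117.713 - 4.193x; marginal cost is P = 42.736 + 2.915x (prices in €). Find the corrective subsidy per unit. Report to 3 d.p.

Social marginal benefit = demand + MEB = 125.678 - 3.098x.
Set SMB = MC: 125.678 - 3.098x = 42.736 + 2.915x → x* = 13.7938.
The Pigouvian subsidy equals MEB at x*: 7.965 + 1.095×13.7938 = 23.0692.

subsidy = €23.069 per unit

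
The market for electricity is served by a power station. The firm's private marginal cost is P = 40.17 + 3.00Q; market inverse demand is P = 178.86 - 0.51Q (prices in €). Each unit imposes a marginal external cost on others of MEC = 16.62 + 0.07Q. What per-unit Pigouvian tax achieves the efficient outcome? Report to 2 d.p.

Social marginal cost = private MC + MEC = 56.79 + 3.07Q.
Set SMC = demand: 56.79 + 3.07Q = 178.86 - 0.51Q → Q* = 34.0978.
The Pigouvian tax equals MEC at Q*: 16.62 + 0.07×34.0978 = 19.0068.

tax = €19.01 per unit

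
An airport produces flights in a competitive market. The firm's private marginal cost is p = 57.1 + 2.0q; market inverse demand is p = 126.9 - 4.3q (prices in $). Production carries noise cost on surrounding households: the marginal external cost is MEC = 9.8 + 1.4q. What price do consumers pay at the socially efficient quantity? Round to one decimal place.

P = $93.4

Social marginal cost = private MC + MEC = 66.9 + 3.4q.
Set SMC = demand: 66.9 + 3.4q = 126.9 - 4.3q → q* = 7.7922.
Consumer price on the demand curve at q*: 126.9 − 4.3×7.7922 = 93.3935.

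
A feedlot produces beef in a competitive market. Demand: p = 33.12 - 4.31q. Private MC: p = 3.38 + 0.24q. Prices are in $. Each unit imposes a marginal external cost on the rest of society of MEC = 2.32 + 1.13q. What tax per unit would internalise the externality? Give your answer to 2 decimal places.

tax = $7.78 per unit

Social marginal cost = private MC + MEC = 5.70 + 1.37q.
Set SMC = demand: 5.70 + 1.37q = 33.12 - 4.31q → q* = 4.8275.
The Pigouvian tax equals MEC at q*: 2.32 + 1.13×4.8275 = 7.7751.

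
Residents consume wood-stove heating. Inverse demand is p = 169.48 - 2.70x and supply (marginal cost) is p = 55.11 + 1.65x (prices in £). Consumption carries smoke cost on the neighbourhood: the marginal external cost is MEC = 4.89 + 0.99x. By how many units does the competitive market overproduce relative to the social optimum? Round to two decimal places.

Market equilibrium (private): 55.11 + 1.65x = 169.48 - 2.70x → x_m = 26.2920.
Social marginal benefit = demand − MEC = 164.59 - 3.69x.
Set SMB = MC: 164.59 - 3.69x = 55.11 + 1.65x → x* = 20.5019.
Gap = |26.2920 − 20.5019| = 5.7901.

5.79 units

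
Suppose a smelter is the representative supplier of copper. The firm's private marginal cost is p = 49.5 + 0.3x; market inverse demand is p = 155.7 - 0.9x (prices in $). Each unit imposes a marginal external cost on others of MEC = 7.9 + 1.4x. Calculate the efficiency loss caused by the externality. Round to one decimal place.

DWL = $3340.6

Market equilibrium (private): 49.5 + 0.3x = 155.7 - 0.9x → x_m = 88.5000.
Social marginal cost = private MC + MEC = 57.4 + 1.7x.
Set SMC = demand: 57.4 + 1.7x = 155.7 - 0.9x → x* = 37.8077.
Height of the DWL triangle at x_m is SMC(x_m) − demand(x_m) = MEC(x_m) = 131.8000.
DWL = ½ × 50.6923 × 131.8000 = 3340.6226.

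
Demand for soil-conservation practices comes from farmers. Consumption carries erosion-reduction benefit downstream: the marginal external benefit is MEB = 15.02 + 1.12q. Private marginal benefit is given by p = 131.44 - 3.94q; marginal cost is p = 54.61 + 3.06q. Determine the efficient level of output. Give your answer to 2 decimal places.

q* = 15.62

Social marginal benefit = demand + MEB = 146.46 - 2.82q.
Set SMB = MC: 146.46 - 2.82q = 54.61 + 3.06q → q* = 15.6207.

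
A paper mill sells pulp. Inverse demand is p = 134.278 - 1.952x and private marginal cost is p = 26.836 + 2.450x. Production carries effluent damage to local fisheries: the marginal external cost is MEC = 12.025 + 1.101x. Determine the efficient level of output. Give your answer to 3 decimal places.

x* = 17.339

Social marginal cost = private MC + MEC = 38.861 + 3.551x.
Set SMC = demand: 38.861 + 3.551x = 134.278 - 1.952x → x* = 17.3391.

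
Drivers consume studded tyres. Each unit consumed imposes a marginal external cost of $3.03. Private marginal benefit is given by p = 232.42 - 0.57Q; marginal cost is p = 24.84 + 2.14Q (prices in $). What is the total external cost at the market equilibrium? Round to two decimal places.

$232.09

Market equilibrium (private): 24.84 + 2.14Q = 232.42 - 0.57Q → Q_m = 76.5978.
Total external cost = MEC × Q_m = 3.03 × 76.5978 = 232.0913.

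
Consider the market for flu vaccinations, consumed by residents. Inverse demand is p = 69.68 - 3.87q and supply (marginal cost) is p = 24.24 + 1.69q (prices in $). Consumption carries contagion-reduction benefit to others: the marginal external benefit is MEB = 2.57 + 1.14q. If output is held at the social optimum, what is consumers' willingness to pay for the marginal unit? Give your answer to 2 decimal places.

Social marginal benefit = demand + MEB = 72.25 - 2.73q.
Set SMB = MC: 72.25 - 2.73q = 24.24 + 1.69q → q* = 10.8620.
Consumer price on the demand curve at q*: 69.68 − 3.87×10.8620 = 27.6441.

P = $27.64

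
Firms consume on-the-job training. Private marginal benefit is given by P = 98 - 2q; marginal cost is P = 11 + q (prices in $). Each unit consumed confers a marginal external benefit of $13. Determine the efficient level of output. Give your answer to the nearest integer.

q* = 33

Social marginal benefit = demand + MEB = 111 - 2q.
Set SMB = MC: 111 - 2q = 11 + q → q* = 33.3333.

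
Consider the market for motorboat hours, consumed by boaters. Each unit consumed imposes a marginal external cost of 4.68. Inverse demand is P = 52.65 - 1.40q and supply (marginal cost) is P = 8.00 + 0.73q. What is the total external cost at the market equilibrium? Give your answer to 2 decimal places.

Market equilibrium (private): 8.00 + 0.73q = 52.65 - 1.40q → q_m = 20.9624.
Total external cost = MEC × q_m = 4.68 × 20.9624 = 98.1040.

98.10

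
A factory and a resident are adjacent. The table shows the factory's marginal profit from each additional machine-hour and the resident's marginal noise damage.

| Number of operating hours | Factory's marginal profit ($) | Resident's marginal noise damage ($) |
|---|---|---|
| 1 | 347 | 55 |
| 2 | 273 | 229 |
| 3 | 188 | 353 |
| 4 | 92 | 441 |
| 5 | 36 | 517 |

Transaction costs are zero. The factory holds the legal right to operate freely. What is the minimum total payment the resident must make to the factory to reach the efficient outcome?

$316

Left alone the factory would choose level 5 (marginal profit stays positive).
Efficient level: k* = 2 (marginal profit ≥ marginal noise damage through 2).
The resident must at least cover the factory's forgone profit from cutting 5→2: 188 + 92 + 36 = 316.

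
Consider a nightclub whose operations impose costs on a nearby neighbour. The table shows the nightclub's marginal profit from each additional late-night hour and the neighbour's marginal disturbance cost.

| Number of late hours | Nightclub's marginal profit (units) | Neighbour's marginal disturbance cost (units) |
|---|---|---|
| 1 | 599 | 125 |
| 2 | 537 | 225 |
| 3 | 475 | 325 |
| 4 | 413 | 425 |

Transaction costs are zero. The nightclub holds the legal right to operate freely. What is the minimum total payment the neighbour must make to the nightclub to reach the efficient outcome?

413

Left alone the nightclub would choose level 4 (marginal profit stays positive).
Efficient level: k* = 3 (marginal profit ≥ marginal disturbance cost through 3).
The neighbour must at least cover the nightclub's forgone profit from cutting 4→3: 413 = 413.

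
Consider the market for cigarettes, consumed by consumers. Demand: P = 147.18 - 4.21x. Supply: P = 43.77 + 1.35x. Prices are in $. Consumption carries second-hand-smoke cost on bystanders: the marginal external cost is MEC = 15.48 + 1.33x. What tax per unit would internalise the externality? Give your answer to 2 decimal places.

Social marginal benefit = demand − MEC = 131.70 - 5.54x.
Set SMB = MC: 131.70 - 5.54x = 43.77 + 1.35x → x* = 12.7620.
The Pigouvian tax equals MEC at x*: 15.48 + 1.33×12.7620 = 32.4535.

tax = $32.45 per unit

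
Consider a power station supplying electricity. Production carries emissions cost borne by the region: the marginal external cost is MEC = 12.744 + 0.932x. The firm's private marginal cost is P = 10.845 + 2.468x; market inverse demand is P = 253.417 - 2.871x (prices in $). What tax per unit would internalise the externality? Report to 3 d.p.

tax = $46.901 per unit

Social marginal cost = private MC + MEC = 23.589 + 3.400x.
Set SMC = demand: 23.589 + 3.400x = 253.417 - 2.871x → x* = 36.6493.
The Pigouvian tax equals MEC at x*: 12.744 + 0.932×36.6493 = 46.9011.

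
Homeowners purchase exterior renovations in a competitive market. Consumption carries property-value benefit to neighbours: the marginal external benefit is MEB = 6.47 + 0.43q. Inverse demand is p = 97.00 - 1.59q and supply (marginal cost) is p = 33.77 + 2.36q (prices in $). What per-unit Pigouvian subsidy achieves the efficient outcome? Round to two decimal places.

subsidy = $14.98 per unit

Social marginal benefit = demand + MEB = 103.47 - 1.16q.
Set SMB = MC: 103.47 - 1.16q = 33.77 + 2.36q → q* = 19.8011.
The Pigouvian subsidy equals MEB at q*: 6.47 + 0.43×19.8011 = 14.9845.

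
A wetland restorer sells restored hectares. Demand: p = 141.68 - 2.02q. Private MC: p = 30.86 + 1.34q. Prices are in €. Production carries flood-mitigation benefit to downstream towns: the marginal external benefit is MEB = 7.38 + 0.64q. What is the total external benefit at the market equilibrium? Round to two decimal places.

€591.51

Market equilibrium (private): 30.86 + 1.34q = 141.68 - 2.02q → q_m = 32.9821.
Total external benefit = ∫₀^{q_m} (7.38 + 0.64q) dq = 7.38×32.9821 + ½×0.64×32.9821² = 591.5100.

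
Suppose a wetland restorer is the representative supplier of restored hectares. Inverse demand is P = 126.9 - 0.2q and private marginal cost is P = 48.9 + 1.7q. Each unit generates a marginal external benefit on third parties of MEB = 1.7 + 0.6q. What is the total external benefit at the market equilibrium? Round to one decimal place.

575.4

Market equilibrium (private): 48.9 + 1.7q = 126.9 - 0.2q → q_m = 41.0526.
Total external benefit = ∫₀^{q_m} (1.7 + 0.6q) dq = 1.7×41.0526 + ½×0.6×41.0526² = 575.3842.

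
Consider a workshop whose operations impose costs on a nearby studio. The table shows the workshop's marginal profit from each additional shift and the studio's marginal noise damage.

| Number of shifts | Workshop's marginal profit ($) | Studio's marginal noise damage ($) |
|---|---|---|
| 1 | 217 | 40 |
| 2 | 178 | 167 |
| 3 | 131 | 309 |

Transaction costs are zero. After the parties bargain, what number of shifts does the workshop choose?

2

Bargaining reaches the level where marginal profit last exceeds marginal noise damage.
That holds through level 2 (178 ≥ 167) but not at 3 (131 < 309).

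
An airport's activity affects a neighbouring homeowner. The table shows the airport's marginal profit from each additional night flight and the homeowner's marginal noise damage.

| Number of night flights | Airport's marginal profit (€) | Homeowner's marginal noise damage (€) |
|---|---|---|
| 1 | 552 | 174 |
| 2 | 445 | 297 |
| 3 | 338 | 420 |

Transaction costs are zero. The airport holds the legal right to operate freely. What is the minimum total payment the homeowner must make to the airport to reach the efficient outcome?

Left alone the airport would choose level 3 (marginal profit stays positive).
Efficient level: k* = 2 (marginal profit ≥ marginal noise damage through 2).
The homeowner must at least cover the airport's forgone profit from cutting 3→2: 338 = 338.

€338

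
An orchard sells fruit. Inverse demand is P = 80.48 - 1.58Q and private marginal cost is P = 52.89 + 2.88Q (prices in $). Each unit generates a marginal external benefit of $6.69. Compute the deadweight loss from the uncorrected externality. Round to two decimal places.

Market equilibrium (private): 52.89 + 2.88Q = 80.48 - 1.58Q → Q_m = 6.1861.
Social marginal cost = private MC − MEB = 46.20 + 2.88Q.
Set SMC = demand: 46.20 + 2.88Q = 80.48 - 1.58Q → Q* = 7.6861.
The loss is the area between SMC and demand from Q* to Q_m; with linear curves that's a triangle of height MEB(Q_m).
DWL = ½ × 1.5000 × 6.6900 = 5.0175.

DWL = $5.02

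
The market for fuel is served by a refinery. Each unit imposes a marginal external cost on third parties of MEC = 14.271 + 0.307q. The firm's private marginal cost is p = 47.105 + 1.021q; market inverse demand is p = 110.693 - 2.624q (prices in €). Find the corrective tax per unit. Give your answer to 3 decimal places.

tax = €18.102 per unit

Social marginal cost = private MC + MEC = 61.376 + 1.328q.
Set SMC = demand: 61.376 + 1.328q = 110.693 - 2.624q → q* = 12.4790.
The Pigouvian tax equals MEC at q*: 14.271 + 0.307×12.4790 = 18.1021.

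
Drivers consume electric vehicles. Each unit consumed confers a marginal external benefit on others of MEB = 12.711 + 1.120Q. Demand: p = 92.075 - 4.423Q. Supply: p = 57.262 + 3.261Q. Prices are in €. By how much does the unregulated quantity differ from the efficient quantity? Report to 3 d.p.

2.710 units

Market equilibrium (private): 57.262 + 3.261Q = 92.075 - 4.423Q → Q_m = 4.5306.
Social marginal benefit = demand + MEB = 104.786 - 3.303Q.
Set SMB = MC: 104.786 - 3.303Q = 57.262 + 3.261Q → Q* = 7.2401.
Gap = |4.5306 − 7.2401| = 2.7095.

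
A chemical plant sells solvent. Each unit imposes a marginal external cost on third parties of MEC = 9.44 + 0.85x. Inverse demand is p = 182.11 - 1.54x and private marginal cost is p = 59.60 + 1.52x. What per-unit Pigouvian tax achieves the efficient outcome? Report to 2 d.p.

tax = 34.02 per unit

Social marginal cost = private MC + MEC = 69.04 + 2.37x.
Set SMC = demand: 69.04 + 2.37x = 182.11 - 1.54x → x* = 28.9182.
The Pigouvian tax equals MEC at x*: 9.44 + 0.85×28.9182 = 34.0205.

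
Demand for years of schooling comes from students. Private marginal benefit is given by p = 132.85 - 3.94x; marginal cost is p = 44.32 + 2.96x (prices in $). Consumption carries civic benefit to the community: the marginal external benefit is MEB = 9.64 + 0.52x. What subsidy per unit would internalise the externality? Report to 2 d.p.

subsidy = $17.64 per unit

Social marginal benefit = demand + MEB = 142.49 - 3.42x.
Set SMB = MC: 142.49 - 3.42x = 44.32 + 2.96x → x* = 15.3871.
The Pigouvian subsidy equals MEB at x*: 9.64 + 0.52×15.3871 = 17.6413.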